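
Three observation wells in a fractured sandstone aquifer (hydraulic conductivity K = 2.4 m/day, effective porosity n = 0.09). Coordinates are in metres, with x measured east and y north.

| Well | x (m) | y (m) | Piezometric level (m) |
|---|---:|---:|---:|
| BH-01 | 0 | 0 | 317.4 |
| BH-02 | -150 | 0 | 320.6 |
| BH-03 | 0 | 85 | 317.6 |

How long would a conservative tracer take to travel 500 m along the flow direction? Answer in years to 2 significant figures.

∂h/∂x = (320.6 − 317.4) / (-150 − 0) = -0.02133
∂h/∂y = (317.6 − 317.4) / (85 − 0) = +0.002353
|∇h| = √(-0.02133² + 0.002353²) = 0.02146
Seepage velocity v = K·i/n = 2.4 × 0.02146 / 0.09 = 0.5723 m/day.
t = 500 / 0.5723 = 873.7 days = 2.39 years.

2.4 years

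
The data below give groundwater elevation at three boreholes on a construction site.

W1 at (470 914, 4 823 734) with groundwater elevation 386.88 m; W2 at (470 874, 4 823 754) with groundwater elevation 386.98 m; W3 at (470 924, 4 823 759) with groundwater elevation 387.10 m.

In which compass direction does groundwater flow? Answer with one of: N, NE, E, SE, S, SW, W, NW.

S

Differences from W1: to W2 (Δx, Δy, Δh) = (-40, 20, +0.10); to W3 = (10, 25, +0.22).
Determinant of the coordinate differences = (-40)·25 − 10·20 = -1200.
∂h/∂x = [(+0.10)·25 − (+0.22)·20] / -1200 = +0.001583
∂h/∂y = [(-40)·(+0.22) − 10·(+0.10)] / -1200 = +0.008167
Flow = −∇h = (-0.001583 east, -0.008167 north), which points south.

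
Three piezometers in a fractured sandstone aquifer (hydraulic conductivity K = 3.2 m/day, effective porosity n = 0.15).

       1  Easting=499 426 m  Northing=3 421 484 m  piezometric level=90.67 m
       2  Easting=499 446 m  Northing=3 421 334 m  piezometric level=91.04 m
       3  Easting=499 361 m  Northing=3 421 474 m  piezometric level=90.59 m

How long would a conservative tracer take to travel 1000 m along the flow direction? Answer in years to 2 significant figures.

With h = a·x + b·y + c and 1 as origin, the differences give:
  20·a + (-150)·b = +0.37
  (-65)·a + (-10)·b = -0.08
Eliminate b (×(-10) and ×(-150), subtract): -9950·a = -15.700 → a = ∂h/∂x = +0.001578
Back-substitute: b = ∂h/∂y = -0.002256.
|∇h| = √(0.001578² + -0.002256²) = 0.002753
Seepage velocity v = K·i/n = 3.2 × 0.002753 / 0.15 = 0.05873 m/day.
t = 1000 / 0.05873 = 1.703e+04 days = 46.6 years.

47 years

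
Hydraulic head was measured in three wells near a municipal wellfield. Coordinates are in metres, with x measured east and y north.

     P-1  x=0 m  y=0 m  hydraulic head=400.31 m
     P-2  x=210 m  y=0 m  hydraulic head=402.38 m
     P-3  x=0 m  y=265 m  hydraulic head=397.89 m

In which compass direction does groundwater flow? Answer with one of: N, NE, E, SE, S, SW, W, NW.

∂h/∂x = (402.38 − 400.31) / (210 − 0) = +0.009857
∂h/∂y = (397.89 − 400.31) / (265 − 0) = -0.009132
Flow = −∇h = (-0.009857 east, +0.009132 north), which points northwest.

NW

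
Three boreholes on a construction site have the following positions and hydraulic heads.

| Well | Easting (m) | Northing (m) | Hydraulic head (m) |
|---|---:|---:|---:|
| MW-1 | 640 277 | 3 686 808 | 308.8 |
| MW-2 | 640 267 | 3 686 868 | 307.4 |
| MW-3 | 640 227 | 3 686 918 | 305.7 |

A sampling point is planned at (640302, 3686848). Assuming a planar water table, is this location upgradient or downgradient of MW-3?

upgradient

Taking MW-1 as reference: MW-2−MW-1 = (-10, 60, -1.4); MW-3−MW-1 = (-50, 110, -3.1).
Determinant of the coordinate differences = (-10)·110 − (-50)·60 = 1900.
∂h/∂x = [(-1.4)·110 − (-3.1)·60] / 1900 = +0.01684
∂h/∂y = [(-10)·(-3.1) − (-50)·(-1.4)] / 1900 = -0.02053
Head at (640302, 3686848) = 308.8 + (+0.01684)·(25) + (-0.02053)·(40) = 308.40 m.
That is higher than the 305.7 m at MW-3, so the point is upgradient.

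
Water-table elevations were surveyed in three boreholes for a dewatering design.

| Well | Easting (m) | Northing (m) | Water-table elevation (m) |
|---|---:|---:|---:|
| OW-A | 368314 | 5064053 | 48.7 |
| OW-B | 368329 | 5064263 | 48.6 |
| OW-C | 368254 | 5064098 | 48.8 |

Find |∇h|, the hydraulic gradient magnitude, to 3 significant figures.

Differences from OW-A: to OW-B (Δx, Δy, Δh) = (15, 210, -0.1); to OW-C = (-60, 45, +0.1).
Solve a·Δx + b·Δy = Δh: det = 15·45 − (-60)·210 = 13275.
∂h/∂x = [(-0.1)·45 − (+0.1)·210] / 13275 = -0.001921
∂h/∂y = [15·(+0.1) − (-60)·(-0.1)] / 13275 = -0.0003390
|∇h| = √(-0.001921² + -0.0003390²) = 0.001951

0.00195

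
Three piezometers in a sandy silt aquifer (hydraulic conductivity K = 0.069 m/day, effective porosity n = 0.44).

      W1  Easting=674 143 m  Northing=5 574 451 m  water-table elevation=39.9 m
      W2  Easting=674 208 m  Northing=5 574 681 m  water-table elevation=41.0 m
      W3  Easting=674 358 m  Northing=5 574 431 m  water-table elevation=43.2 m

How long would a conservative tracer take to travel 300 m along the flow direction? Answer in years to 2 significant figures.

Differences from W1: to W2 (Δx, Δy, Δh) = (65, 230, +1.1); to W3 = (215, -20, +3.3).
Solve a·Δx + b·Δy = Δh: det = 65·(-20) − 215·230 = -50750.
∂h/∂x = [(+1.1)·(-20) − (+3.3)·230] / -50750 = +0.01539
∂h/∂y = [65·(+3.3) − 215·(+1.1)] / -50750 = +0.0004335
|∇h| = √(0.01539² + 0.0004335²) = 0.0154
Seepage velocity v = K·i/n = 0.069 × 0.0154 / 0.44 = 0.002415 m/day.
t = 300 / 0.002415 = 1.242e+05 days = 340 years.

340 years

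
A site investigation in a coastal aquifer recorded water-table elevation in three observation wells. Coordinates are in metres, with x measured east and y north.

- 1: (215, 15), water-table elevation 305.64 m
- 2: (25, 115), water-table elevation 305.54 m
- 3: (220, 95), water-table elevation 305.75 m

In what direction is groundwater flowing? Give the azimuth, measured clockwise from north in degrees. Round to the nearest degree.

Differences from 1: to 2 (Δx, Δy, Δh) = (-190, 100, -0.10); to 3 = (5, 80, +0.11).
Solve a·Δx + b·Δy = Δh: det = (-190)·80 − 5·100 = -15700.
∂h/∂x = [(-0.10)·80 − (+0.11)·100] / -15700 = +0.001210
∂h/∂y = [(-190)·(+0.11) − 5·(-0.10)] / -15700 = +0.001299
Flow direction (−∇h) has components (-0.001210 E, -0.001299 N).
Azimuth = atan2(E, N) = atan2(-0.001210, -0.001299) = 223.0° ≈ 223°.

223°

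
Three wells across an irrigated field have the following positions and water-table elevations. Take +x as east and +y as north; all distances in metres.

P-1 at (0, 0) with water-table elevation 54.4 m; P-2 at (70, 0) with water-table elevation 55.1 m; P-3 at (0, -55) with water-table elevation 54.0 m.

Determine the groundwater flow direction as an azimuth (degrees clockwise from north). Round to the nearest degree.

234°

∂h/∂x = (55.1 − 54.4) / (70 − 0) = +0.01000
∂h/∂y = (54.0 − 54.4) / (-55 − 0) = +0.007273
Flow direction (−∇h) has components (-0.01000 E, -0.007273 N).
Azimuth = atan2(E, N) = atan2(-0.01000, -0.007273) = 234.0° ≈ 234°.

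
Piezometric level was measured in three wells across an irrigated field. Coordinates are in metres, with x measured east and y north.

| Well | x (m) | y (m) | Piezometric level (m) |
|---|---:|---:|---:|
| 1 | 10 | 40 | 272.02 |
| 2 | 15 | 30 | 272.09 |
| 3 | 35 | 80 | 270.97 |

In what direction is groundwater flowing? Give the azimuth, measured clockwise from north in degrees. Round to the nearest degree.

Three-point gradient (reference 1): Δ to 2 = (5, -10, +0.07), Δ to 3 = (25, 40, -1.05).
∂h/∂x = -0.01711, ∂h/∂y = -0.01556 (det = 450).
Flow direction (−∇h) has components (+0.01711 E, +0.01556 N).
Azimuth = atan2(E, N) = atan2(+0.01711, +0.01556) = 47.7° ≈ 048°.

048°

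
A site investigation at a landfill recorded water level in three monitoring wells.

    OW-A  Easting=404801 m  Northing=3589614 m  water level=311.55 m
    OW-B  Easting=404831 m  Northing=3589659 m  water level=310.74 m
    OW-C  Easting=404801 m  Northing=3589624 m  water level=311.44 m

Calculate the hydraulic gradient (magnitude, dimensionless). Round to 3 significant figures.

0.0152

Taking OW-A as reference: OW-B−OW-A = (30, 45, -0.81); OW-C−OW-A = (0, 10, -0.11).
Solve a·Δx + b·Δy = Δh: det = 30·10 − 0·45 = 300.
∂h/∂x = [(-0.81)·10 − (-0.11)·45] / 300 = -0.01050
∂h/∂y = [30·(-0.11) − 0·(-0.81)] / 300 = -0.01100
|∇h| = √(-0.01050² + -0.01100²) = 0.01521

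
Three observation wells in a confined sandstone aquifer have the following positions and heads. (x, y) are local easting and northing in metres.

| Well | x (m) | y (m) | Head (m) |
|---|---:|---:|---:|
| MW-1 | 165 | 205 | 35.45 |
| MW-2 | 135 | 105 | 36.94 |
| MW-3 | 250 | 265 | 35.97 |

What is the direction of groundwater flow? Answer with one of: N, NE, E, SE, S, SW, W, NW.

NW

Three-point gradient (reference MW-1): Δ to MW-2 = (-30, -100, +1.49), Δ to MW-3 = (85, 60, +0.52).
∂h/∂x = +0.02110, ∂h/∂y = -0.02123 (det = 6700).
Flow = −∇h = (-0.02110 east, +0.02123 north), which points northwest.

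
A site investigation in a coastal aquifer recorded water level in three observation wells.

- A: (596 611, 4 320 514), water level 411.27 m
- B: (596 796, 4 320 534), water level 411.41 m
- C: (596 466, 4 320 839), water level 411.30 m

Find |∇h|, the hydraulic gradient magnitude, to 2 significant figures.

0.00082

With h = a·x + b·y + c and A as origin, the differences give:
  185·a + 20·b = +0.14
  (-145)·a + 325·b = +0.03
Eliminate b (×325 and ×20, subtract): 63025·a = 44.900 → a = ∂h/∂x = +0.0007124
Back-substitute: b = ∂h/∂y = +0.0004102.
|∇h| = √(0.0007124² + 0.0004102²) = 0.0008221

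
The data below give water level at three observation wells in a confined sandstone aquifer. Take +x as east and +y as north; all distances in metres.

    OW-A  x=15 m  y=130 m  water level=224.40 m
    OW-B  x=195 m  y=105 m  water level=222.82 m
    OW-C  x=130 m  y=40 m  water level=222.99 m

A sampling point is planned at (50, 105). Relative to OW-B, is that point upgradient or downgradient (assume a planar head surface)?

Differences from OW-A: to OW-B (Δx, Δy, Δh) = (180, -25, -1.58); to OW-C = (115, -90, -1.41).
Solve a·Δx + b·Δy = Δh: det = 180·(-90) − 115·(-25) = -13325.
∂h/∂x = [(-1.58)·(-90) − (-1.41)·(-25)] / -13325 = -0.008026
∂h/∂y = [180·(-1.41) − 115·(-1.58)] / -13325 = +0.005411
Head at (50, 105) = 224.40 + (-0.008026)·(35) + (+0.005411)·(-25) = 223.98 m.
That is higher than the 222.82 m at OW-B, so the point is upgradient.

upgradient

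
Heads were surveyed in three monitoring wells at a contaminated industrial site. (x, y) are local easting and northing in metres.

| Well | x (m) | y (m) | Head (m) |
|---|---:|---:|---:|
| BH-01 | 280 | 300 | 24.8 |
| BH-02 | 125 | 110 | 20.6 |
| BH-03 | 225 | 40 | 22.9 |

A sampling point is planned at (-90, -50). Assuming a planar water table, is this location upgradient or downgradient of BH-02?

downgradient

Taking BH-01 as reference: BH-02−BH-01 = (-155, -190, -4.2); BH-03−BH-01 = (-55, -260, -1.9).
Solve a·Δx + b·Δy = Δh: det = (-155)·(-260) − (-55)·(-190) = 29850.
∂h/∂x = [(-4.2)·(-260) − (-1.9)·(-190)] / 29850 = +0.02449
∂h/∂y = [(-155)·(-1.9) − (-55)·(-4.2)] / 29850 = +0.002127
Head at (-90, -50) = 24.8 + (+0.02449)·(-370) + (+0.002127)·(-350) = 14.99 m.
That is lower than the 20.6 m at BH-02, so the point is downgradient.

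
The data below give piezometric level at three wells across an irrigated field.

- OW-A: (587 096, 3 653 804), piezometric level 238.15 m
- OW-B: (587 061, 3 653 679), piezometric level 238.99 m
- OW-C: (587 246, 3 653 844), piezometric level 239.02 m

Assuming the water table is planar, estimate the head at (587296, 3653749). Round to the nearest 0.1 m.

240.3 m

Differences from OW-A: to OW-B (Δx, Δy, Δh) = (-35, -125, +0.84); to OW-C = (150, 40, +0.87).
Solve a·Δx + b·Δy = Δh: det = (-35)·40 − 150·(-125) = 17350.
∂h/∂x = [(+0.84)·40 − (+0.87)·(-125)] / 17350 = +0.008205
∂h/∂y = [(-35)·(+0.87) − 150·(+0.84)] / 17350 = -0.009017
h(587296, 3653749) = 238.15 + (+0.008205)·(200) + (-0.009017)·(-55) = 238.15 +1.641 +0.496 = 240.287 m.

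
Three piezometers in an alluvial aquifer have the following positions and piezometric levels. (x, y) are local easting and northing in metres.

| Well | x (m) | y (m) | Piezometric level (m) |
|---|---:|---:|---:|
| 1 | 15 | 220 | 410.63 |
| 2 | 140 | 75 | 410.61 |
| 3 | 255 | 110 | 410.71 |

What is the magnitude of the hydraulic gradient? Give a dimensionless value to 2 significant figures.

0.00096

With h = a·x + b·y + c and 1 as origin, the differences give:
  125·a + (-145)·b = -0.02
  240·a + (-110)·b = +0.08
Eliminate b (×(-110) and ×(-145), subtract): 21050·a = 13.800 → a = ∂h/∂x = +0.0006556
Back-substitute: b = ∂h/∂y = +0.0007031.
|∇h| = √(0.0006556² + 0.0007031²) = 0.0009613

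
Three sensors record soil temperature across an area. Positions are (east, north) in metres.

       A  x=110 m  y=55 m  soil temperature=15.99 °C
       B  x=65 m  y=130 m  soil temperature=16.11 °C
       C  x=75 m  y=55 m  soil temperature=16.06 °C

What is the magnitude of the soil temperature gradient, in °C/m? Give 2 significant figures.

Three-point gradient (reference A): Δ to B = (-45, 75, +0.12), Δ to C = (-35, 0, +0.07).
∂T/∂x = -0.002000, ∂T/∂y = +0.0004000 (det = 2625).
|∇f| = √(-0.002000² + 0.0004000²) = 0.00204 °C/m

0.0020 °C/m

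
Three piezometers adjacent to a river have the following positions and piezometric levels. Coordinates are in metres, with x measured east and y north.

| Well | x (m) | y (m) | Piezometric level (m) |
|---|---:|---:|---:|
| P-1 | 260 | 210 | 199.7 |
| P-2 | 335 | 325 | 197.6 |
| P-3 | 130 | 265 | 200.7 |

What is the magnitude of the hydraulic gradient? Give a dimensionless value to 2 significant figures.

With h = a·x + b·y + c and P-1 as origin, the differences give:
  75·a + 115·b = -2.1
  (-130)·a + 55·b = +1.0
Eliminate b (×55 and ×115, subtract): 19075·a = -230.50 → a = ∂h/∂x = -0.01208
Back-substitute: b = ∂h/∂y = -0.01038.
|∇h| = √(-0.01208² + -0.01038²) = 0.01593

0.016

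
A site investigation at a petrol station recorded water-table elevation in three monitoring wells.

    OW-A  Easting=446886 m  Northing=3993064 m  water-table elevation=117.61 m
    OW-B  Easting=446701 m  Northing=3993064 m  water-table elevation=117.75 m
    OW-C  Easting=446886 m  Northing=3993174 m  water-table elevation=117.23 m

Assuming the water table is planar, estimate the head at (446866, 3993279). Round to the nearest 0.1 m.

116.9 m

∂h/∂x = (117.75 − 117.61) / (446701 − 446886) = -0.0007568
∂h/∂y = (117.23 − 117.61) / (3993174 − 3993064) = -0.003455
h(446866, 3993279) = 117.61 + (-0.0007568)·(-20) + (-0.003455)·(215) = 117.61 +0.015 -0.743 = 116.882 m.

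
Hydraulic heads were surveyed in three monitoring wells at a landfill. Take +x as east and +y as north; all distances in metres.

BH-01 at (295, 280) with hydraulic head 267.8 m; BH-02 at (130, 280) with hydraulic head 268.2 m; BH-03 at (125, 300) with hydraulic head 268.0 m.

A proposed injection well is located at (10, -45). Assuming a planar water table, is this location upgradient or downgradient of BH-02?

Taking BH-01 as reference: BH-02−BH-01 = (-165, 0, +0.4); BH-03−BH-01 = (-170, 20, +0.2).
Solve a·Δx + b·Δy = Δh: det = (-165)·20 − (-170)·0 = -3300.
∂h/∂x = [(+0.4)·20 − (+0.2)·0] / -3300 = -0.002424
∂h/∂y = [(-165)·(+0.2) − (-170)·(+0.4)] / -3300 = -0.01061
Head at (10, -45) = 267.8 + (-0.002424)·(-285) + (-0.01061)·(-325) = 271.94 m.
That is higher than the 268.2 m at BH-02, so the point is upgradient.

upgradient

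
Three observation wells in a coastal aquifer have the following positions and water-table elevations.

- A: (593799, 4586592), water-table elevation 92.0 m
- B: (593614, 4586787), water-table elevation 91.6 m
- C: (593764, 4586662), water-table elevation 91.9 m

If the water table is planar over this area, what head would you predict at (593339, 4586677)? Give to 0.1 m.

91.3 m

Taking A as reference: B−A = (-185, 195, -0.4); C−A = (-35, 70, -0.1).
Solve a·Δx + b·Δy = Δh: det = (-185)·70 − (-35)·195 = -6125.
∂h/∂x = [(-0.4)·70 − (-0.1)·195] / -6125 = +0.001388
∂h/∂y = [(-185)·(-0.1) − (-35)·(-0.4)] / -6125 = -0.0007347
h(593339, 4586677) = 92.0 + (+0.001388)·(-460) + (-0.0007347)·(85) = 92.0 -0.638 -0.062 = 91.299 m.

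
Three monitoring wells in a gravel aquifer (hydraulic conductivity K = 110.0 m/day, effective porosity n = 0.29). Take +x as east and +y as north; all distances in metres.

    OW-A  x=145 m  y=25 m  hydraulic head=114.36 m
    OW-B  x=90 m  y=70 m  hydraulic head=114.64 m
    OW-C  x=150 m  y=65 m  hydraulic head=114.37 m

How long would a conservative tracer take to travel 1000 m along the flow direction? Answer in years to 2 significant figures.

Taking OW-A as reference: OW-B−OW-A = (-55, 45, +0.28); OW-C−OW-A = (5, 40, +0.01).
Determinant of the coordinate differences = (-55)·40 − 5·45 = -2425.
∂h/∂x = [(+0.28)·40 − (+0.01)·45] / -2425 = -0.004433
∂h/∂y = [(-55)·(+0.01) − 5·(+0.28)] / -2425 = +0.0008041
|∇h| = √(-0.004433² + 0.0008041²) = 0.004505
Seepage velocity v = K·i/n = 110.0 × 0.004505 / 0.29 = 1.709 m/day.
t = 1000 / 1.709 = 585.1 days = 1.6 years.

1.6 years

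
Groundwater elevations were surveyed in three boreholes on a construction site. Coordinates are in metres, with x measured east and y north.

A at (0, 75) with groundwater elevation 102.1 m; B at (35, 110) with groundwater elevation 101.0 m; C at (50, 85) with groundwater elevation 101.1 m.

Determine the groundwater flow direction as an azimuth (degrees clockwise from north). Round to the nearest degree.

With h = a·x + b·y + c and A as origin, the differences give:
  35·a + 35·b = -1.1
  50·a + 10·b = -1.0
Eliminate b (×10 and ×35, subtract): -1400·a = 24.00 → a = ∂h/∂x = -0.01714
Back-substitute: b = ∂h/∂y = -0.01429.
Flow direction (−∇h) has components (+0.01714 E, +0.01429 N).
Azimuth = atan2(E, N) = atan2(+0.01714, +0.01429) = 50.2° ≈ 050°.

050°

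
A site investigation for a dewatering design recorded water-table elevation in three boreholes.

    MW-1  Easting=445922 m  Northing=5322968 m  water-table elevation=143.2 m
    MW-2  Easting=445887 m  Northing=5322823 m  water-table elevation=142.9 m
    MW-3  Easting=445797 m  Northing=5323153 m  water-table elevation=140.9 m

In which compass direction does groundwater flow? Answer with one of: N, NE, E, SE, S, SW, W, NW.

W

Differences from MW-1: to MW-2 (Δx, Δy, Δh) = (-35, -145, -0.3); to MW-3 = (-125, 185, -2.3).
Determinant of the coordinate differences = (-35)·185 − (-125)·(-145) = -24600.
∂h/∂x = [(-0.3)·185 − (-2.3)·(-145)] / -24600 = +0.01581
∂h/∂y = [(-35)·(-2.3) − (-125)·(-0.3)] / -24600 = -0.001748
Flow = −∇h = (-0.01581 east, +0.001748 north), which points west.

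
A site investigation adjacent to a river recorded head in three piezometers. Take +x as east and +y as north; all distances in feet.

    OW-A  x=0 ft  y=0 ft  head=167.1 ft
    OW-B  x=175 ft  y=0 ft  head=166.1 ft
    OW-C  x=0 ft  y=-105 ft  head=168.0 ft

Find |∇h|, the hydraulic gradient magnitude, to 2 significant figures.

∂h/∂x = (166.1 − 167.1) / (175 − 0) = -0.005714
∂h/∂y = (168.0 − 167.1) / (-105 − 0) = -0.008571
|∇h| = √(-0.005714² + -0.008571²) = 0.0103

0.010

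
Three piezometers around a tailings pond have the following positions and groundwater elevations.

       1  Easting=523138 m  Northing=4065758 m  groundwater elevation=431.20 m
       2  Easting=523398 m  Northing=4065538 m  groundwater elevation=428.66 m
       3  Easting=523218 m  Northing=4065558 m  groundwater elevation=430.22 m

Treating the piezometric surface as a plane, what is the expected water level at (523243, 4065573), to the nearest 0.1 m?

Taking 1 as reference: 2−1 = (260, -220, -2.54); 3−1 = (80, -200, -0.98).
Determinant of the coordinate differences = 260·(-200) − 80·(-220) = -34400.
∂h/∂x = [(-2.54)·(-200) − (-0.98)·(-220)] / -34400 = -0.008500
∂h/∂y = [260·(-0.98) − 80·(-2.54)] / -34400 = +0.001500
h(523243, 4065573) = 431.20 + (-0.008500)·(105) + (+0.001500)·(-185) = 431.20 -0.893 -0.277 = 430.030 m.

430.0 m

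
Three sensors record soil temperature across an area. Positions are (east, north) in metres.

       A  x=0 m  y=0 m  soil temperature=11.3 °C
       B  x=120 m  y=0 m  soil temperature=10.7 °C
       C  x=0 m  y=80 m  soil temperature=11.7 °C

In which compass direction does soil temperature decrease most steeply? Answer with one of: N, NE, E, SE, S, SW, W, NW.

∂T/∂x = (10.7 − 11.3) / (120 − 0) = -0.005000
∂T/∂y = (11.7 − 11.3) / (80 − 0) = +0.005000
Steepest decrease is along −∇f = (+0.005000 E, -0.005000 N) → southeast.

SE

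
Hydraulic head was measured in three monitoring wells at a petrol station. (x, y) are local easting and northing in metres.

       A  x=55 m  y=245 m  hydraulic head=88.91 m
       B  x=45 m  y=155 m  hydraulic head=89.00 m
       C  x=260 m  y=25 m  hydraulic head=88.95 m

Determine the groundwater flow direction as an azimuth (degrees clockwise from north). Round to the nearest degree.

041°

With h = a·x + b·y + c and A as origin, the differences give:
  (-10)·a + (-90)·b = +0.09
  205·a + (-220)·b = +0.04
Eliminate b (×(-220) and ×(-90), subtract): 20650·a = -16.200 → a = ∂h/∂x = -0.0007845
Back-substitute: b = ∂h/∂y = -0.0009128.
Flow direction (−∇h) has components (+0.0007845 E, +0.0009128 N).
Azimuth = atan2(E, N) = atan2(+0.0007845, +0.0009128) = 40.7° ≈ 041°.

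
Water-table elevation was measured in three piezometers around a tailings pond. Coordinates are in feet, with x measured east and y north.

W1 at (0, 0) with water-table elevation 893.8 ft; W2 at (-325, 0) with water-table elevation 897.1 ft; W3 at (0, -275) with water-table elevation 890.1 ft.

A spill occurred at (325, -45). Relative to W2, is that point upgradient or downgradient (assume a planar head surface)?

∂h/∂x = (897.1 − 893.8) / (-325 − 0) = -0.01015
∂h/∂y = (890.1 − 893.8) / (-275 − 0) = +0.01345
Head at (325, -45) = 893.8 + (-0.01015)·(325) + (+0.01345)·(-45) = 889.89 ft.
That is lower than the 897.1 ft at W2, so the point is downgradient.

downgradient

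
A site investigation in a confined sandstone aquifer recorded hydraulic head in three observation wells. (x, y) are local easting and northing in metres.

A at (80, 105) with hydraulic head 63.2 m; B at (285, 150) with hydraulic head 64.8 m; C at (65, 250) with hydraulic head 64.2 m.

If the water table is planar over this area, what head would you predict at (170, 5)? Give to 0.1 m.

Taking A as reference: B−A = (205, 45, +1.6); C−A = (-15, 145, +1.0).
Solve a·Δx + b·Δy = Δh: det = 205·145 − (-15)·45 = 30400.
∂h/∂x = [(+1.6)·145 − (+1.0)·45] / 30400 = +0.006151
∂h/∂y = [205·(+1.0) − (-15)·(+1.6)] / 30400 = +0.007533
h(170, 5) = 63.2 + (+0.006151)·(90) + (+0.007533)·(-100) = 63.2 +0.554 -0.753 = 63.000 m.

63.0 m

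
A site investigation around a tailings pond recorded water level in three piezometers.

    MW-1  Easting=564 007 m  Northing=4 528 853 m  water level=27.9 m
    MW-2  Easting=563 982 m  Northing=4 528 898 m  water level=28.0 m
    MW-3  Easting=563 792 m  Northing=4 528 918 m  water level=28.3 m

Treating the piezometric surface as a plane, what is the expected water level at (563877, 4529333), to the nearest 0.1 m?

With h = a·x + b·y + c and MW-1 as origin, the differences give:
  (-25)·a + 45·b = +0.1
  (-215)·a + 65·b = +0.4
Eliminate b (×65 and ×45, subtract): 8050·a = -11.50 → a = ∂h/∂x = -0.001429
Back-substitute: b = ∂h/∂y = +0.001429.
h(563877, 4529333) = 27.9 + (-0.001429)·(-130) + (+0.001429)·(480) = 27.9 +0.186 +0.686 = 28.771 m.

28.8 m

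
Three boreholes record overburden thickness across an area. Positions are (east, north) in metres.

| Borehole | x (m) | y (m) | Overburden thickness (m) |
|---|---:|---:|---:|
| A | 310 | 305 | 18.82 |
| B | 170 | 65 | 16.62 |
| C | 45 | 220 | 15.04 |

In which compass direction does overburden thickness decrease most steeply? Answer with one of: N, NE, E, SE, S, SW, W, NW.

With d = a·x + b·y + c and A as origin, the differences give:
  (-140)·a + (-240)·b = -2.20
  (-265)·a + (-85)·b = -3.78
Eliminate b (×(-85) and ×(-240), subtract): -51700·a = -720.200 → a = ∂d/∂x = +0.01393
Back-substitute: b = ∂d/∂y = +0.001041.
Steepest decrease is along −∇f = (-0.01393 E, -0.001041 N) → west.

W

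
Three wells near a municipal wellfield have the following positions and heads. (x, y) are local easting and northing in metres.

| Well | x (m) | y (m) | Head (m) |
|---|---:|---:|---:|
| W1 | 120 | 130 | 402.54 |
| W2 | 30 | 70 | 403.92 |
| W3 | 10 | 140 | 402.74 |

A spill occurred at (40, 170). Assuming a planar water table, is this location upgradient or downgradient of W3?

downgradient

With h = a·x + b·y + c and W1 as origin, the differences give:
  (-90)·a + (-60)·b = +1.38
  (-110)·a + 10·b = +0.20
Eliminate b (×10 and ×(-60), subtract): -7500·a = 25.800 → a = ∂h/∂x = -0.003440
Back-substitute: b = ∂h/∂y = -0.01784.
Head at (40, 170) = 402.54 + (-0.003440)·(-80) + (-0.01784)·(40) = 402.10 m.
That is lower than the 402.74 m at W3, so the point is downgradient.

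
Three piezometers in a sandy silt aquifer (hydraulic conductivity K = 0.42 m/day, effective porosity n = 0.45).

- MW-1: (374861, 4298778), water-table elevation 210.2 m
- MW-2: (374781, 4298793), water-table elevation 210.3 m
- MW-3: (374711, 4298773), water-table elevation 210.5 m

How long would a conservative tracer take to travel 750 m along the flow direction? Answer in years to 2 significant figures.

Three-point gradient (reference MW-1): Δ to MW-2 = (-80, 15, +0.1), Δ to MW-3 = (-150, -5, +0.3).
∂h/∂x = -0.001887, ∂h/∂y = -0.003396 (det = 2650).
|∇h| = √(-0.001887² + -0.003396²) = 0.003885
Seepage velocity v = K·i/n = 0.42 × 0.003885 / 0.45 = 0.003626 m/day.
t = 750 / 0.003626 = 2.068e+05 days = 566 years.

570 years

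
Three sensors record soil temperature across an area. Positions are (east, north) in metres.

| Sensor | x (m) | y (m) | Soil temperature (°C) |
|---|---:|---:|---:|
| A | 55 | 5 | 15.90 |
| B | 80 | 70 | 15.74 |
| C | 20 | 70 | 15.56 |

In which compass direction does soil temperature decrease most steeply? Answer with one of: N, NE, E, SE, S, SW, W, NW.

Differences from A: to B (Δx, Δy, Δh) = (25, 65, -0.16); to C = (-35, 65, -0.34).
Determinant of the coordinate differences = 25·65 − (-35)·65 = 3900.
∂T/∂x = [(-0.16)·65 − (-0.34)·65] / 3900 = +0.003000
∂T/∂y = [25·(-0.34) − (-35)·(-0.16)] / 3900 = -0.003615
Steepest decrease is along −∇f = (-0.003000 E, +0.003615 N) → northwest.

NW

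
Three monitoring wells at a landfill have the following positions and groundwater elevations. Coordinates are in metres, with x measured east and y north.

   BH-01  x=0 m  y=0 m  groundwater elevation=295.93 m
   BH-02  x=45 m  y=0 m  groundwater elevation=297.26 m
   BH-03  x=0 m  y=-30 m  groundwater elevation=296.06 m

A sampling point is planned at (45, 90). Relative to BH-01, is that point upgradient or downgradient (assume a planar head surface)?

∂h/∂x = (297.26 − 295.93) / (45 − 0) = +0.02956
∂h/∂y = (296.06 − 295.93) / (-30 − 0) = -0.004333
Head at (45, 90) = 295.93 + (+0.02956)·(45) + (-0.004333)·(90) = 296.87 m.
That is higher than the 295.93 m at BH-01, so the point is upgradient.

upgradient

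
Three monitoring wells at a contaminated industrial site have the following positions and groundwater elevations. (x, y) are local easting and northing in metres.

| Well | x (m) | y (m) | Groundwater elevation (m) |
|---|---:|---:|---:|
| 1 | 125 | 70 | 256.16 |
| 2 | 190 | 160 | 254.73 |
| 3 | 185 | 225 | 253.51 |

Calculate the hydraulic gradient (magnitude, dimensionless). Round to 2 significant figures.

0.019

Differences from 1: to 2 (Δx, Δy, Δh) = (65, 90, -1.43); to 3 = (60, 155, -2.65).
Solve a·Δx + b·Δy = Δh: det = 65·155 − 60·90 = 4675.
∂h/∂x = [(-1.43)·155 − (-2.65)·90] / 4675 = +0.003604
∂h/∂y = [65·(-2.65) − 60·(-1.43)] / 4675 = -0.01849
|∇h| = √(0.003604² + -0.01849²) = 0.01884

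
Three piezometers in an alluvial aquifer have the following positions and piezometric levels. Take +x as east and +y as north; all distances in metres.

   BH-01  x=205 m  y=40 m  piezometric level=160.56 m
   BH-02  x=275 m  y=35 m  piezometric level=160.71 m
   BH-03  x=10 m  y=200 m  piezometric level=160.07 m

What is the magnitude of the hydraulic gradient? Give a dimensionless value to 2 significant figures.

0.0022

Three-point gradient (reference BH-01): Δ to BH-02 = (70, -5, +0.15), Δ to BH-03 = (-195, 160, -0.49).
∂h/∂x = +0.002108, ∂h/∂y = -0.0004939 (det = 10225).
|∇h| = √(0.002108² + -0.0004939²) = 0.002165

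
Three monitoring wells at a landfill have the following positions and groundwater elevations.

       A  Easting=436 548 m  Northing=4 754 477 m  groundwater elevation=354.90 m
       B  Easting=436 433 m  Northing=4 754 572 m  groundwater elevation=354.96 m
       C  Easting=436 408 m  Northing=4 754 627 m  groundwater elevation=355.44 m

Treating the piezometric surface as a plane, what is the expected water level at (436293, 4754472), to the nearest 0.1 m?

Taking A as reference: B−A = (-115, 95, +0.06); C−A = (-140, 150, +0.54).
Solve a·Δx + b·Δy = Δh: det = (-115)·150 − (-140)·95 = -3950.
∂h/∂x = [(+0.06)·150 − (+0.54)·95] / -3950 = +0.01071
∂h/∂y = [(-115)·(+0.54) − (-140)·(+0.06)] / -3950 = +0.01359
h(436293, 4754472) = 354.90 + (+0.01071)·(-255) + (+0.01359)·(-5) = 354.90 -2.731 -0.068 = 352.101 m.

352.1 m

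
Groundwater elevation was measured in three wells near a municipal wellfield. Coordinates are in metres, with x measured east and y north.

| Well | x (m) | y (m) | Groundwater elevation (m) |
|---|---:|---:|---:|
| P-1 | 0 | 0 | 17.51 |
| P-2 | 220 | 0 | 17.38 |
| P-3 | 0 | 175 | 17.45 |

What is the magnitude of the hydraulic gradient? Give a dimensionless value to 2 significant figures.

0.00068

∂h/∂x = (17.38 − 17.51) / (220 − 0) = -0.0005909
∂h/∂y = (17.45 − 17.51) / (175 − 0) = -0.0003429
|∇h| = √(-0.0005909² + -0.0003429²) = 0.0006832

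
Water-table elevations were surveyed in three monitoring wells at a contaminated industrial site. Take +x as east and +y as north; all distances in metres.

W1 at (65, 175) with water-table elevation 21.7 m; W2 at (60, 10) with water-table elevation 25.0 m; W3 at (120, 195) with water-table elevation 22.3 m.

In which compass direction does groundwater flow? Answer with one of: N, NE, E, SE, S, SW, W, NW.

Taking W1 as reference: W2−W1 = (-5, -165, +3.3); W3−W1 = (55, 20, +0.6).
Determinant of the coordinate differences = (-5)·20 − 55·(-165) = 8975.
∂h/∂x = [(+3.3)·20 − (+0.6)·(-165)] / 8975 = +0.01838
∂h/∂y = [(-5)·(+0.6) − 55·(+3.3)] / 8975 = -0.02056
Flow = −∇h = (-0.01838 east, +0.02056 north), which points northwest.

NW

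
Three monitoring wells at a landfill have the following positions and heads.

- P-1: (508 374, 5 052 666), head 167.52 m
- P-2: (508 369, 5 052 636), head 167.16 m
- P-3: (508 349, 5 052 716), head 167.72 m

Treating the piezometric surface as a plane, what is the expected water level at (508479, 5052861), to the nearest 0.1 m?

170.7 m

With h = a·x + b·y + c and P-1 as origin, the differences give:
  (-5)·a + (-30)·b = -0.36
  (-25)·a + 50·b = +0.20
Eliminate b (×50 and ×(-30), subtract): -1000·a = -12.000 → a = ∂h/∂x = +0.01200
Back-substitute: b = ∂h/∂y = +0.01000.
h(508479, 5052861) = 167.52 + (+0.01200)·(105) + (+0.01000)·(195) = 167.52 +1.260 +1.950 = 170.730 m.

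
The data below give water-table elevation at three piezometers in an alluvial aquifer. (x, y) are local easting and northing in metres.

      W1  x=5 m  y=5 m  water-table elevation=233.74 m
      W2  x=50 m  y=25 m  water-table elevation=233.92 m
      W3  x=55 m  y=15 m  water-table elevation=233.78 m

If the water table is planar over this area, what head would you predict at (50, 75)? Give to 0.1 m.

Taking W1 as reference: W2−W1 = (45, 20, +0.18); W3−W1 = (50, 10, +0.04).
Solve a·Δx + b·Δy = Δh: det = 45·10 − 50·20 = -550.
∂h/∂x = [(+0.18)·10 − (+0.04)·20] / -550 = -0.001818
∂h/∂y = [45·(+0.04) − 50·(+0.18)] / -550 = +0.01309
h(50, 75) = 233.74 + (-0.001818)·(45) + (+0.01309)·(70) = 233.74 -0.082 +0.916 = 234.575 m.

234.6 m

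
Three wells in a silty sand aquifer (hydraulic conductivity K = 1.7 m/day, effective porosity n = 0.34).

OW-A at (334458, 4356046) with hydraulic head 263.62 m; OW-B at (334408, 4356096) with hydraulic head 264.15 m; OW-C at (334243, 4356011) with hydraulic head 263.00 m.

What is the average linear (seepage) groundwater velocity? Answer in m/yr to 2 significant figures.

21 m/yr

With h = a·x + b·y + c and OW-A as origin, the differences give:
  (-50)·a + 50·b = +0.53
  (-215)·a + (-35)·b = -0.62
Eliminate b (×(-35) and ×50, subtract): 12500·a = 12.450 → a = ∂h/∂x = +0.0009960
Back-substitute: b = ∂h/∂y = +0.01160.
|∇h| = √(0.0009960² + 0.01160²) = 0.01164
Seepage velocity v = K·i/n = 1.7 × 0.01164 / 0.34 = 0.0582 m/day = 21.26 m/yr.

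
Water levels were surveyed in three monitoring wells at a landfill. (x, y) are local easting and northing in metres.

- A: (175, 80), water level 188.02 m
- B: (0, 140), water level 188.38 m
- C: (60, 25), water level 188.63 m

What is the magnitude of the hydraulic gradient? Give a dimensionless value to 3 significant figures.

0.00522

With h = a·x + b·y + c and A as origin, the differences give:
  (-175)·a + 60·b = +0.36
  (-115)·a + (-55)·b = +0.61
Eliminate b (×(-55) and ×60, subtract): 16525·a = -56.400 → a = ∂h/∂x = -0.003413
Back-substitute: b = ∂h/∂y = -0.003955.
|∇h| = √(-0.003413² + -0.003955²) = 0.005224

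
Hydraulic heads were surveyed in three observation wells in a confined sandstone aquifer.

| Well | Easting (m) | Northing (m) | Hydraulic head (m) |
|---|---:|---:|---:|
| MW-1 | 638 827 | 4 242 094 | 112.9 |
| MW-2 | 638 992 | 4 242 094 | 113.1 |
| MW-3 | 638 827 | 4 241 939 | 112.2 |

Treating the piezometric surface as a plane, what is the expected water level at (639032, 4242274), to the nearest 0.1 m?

∂h/∂x = (113.1 − 112.9) / (638992 − 638827) = +0.001212
∂h/∂y = (112.2 − 112.9) / (4241939 − 4242094) = +0.004516
h(639032, 4242274) = 112.9 + (+0.001212)·(205) + (+0.004516)·(180) = 112.9 +0.248 +0.813 = 113.961 m.

114.0 m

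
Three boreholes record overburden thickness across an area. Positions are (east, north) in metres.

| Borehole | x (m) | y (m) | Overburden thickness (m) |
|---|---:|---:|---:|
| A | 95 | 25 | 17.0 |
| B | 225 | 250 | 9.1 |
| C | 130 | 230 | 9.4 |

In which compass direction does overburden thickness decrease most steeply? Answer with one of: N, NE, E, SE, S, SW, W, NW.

N

Differences from A: to B (Δx, Δy, Δh) = (130, 225, -7.9); to C = (35, 205, -7.6).
Determinant of the coordinate differences = 130·205 − 35·225 = 18775.
∂d/∂x = [(-7.9)·205 − (-7.6)·225] / 18775 = +0.004820
∂d/∂y = [130·(-7.6) − 35·(-7.9)] / 18775 = -0.03790
Steepest decrease is along −∇f = (-0.004820 E, +0.03790 N) → north.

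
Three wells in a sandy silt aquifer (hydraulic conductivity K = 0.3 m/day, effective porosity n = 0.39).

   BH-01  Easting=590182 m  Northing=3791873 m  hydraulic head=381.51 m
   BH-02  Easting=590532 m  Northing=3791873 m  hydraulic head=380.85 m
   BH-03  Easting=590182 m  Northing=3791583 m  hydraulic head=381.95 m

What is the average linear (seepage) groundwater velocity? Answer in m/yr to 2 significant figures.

0.68 m/yr

∂h/∂x = (380.85 − 381.51) / (590532 − 590182) = -0.001886
∂h/∂y = (381.95 − 381.51) / (3791583 − 3791873) = -0.001517
|∇h| = √(-0.001886² + -0.001517²) = 0.00242
Seepage velocity v = K·i/n = 0.3 × 0.00242 / 0.39 = 0.001862 m/day = 0.6801 m/yr.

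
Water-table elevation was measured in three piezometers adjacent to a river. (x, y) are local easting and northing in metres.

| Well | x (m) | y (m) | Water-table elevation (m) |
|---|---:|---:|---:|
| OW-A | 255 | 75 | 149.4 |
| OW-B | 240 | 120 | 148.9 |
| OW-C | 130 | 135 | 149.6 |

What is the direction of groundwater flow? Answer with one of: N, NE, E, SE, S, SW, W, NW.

NE

Taking OW-A as reference: OW-B−OW-A = (-15, 45, -0.5); OW-C−OW-A = (-125, 60, +0.2).
Solve a·Δx + b·Δy = Δh: det = (-15)·60 − (-125)·45 = 4725.
∂h/∂x = [(-0.5)·60 − (+0.2)·45] / 4725 = -0.008254
∂h/∂y = [(-15)·(+0.2) − (-125)·(-0.5)] / 4725 = -0.01386
Flow = −∇h = (+0.008254 east, +0.01386 north), which points northeast.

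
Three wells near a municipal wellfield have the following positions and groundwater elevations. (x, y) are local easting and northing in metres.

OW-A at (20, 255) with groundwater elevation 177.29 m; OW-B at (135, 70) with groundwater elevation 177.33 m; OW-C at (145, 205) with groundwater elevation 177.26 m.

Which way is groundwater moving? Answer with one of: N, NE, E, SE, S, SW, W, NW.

Differences from OW-A: to OW-B (Δx, Δy, Δh) = (115, -185, +0.04); to OW-C = (125, -50, -0.03).
Determinant of the coordinate differences = 115·(-50) − 125·(-185) = 17375.
∂h/∂x = [(+0.04)·(-50) − (-0.03)·(-185)] / 17375 = -0.0004345
∂h/∂y = [115·(-0.03) − 125·(+0.04)] / 17375 = -0.0004863
Flow = −∇h = (+0.0004345 east, +0.0004863 north), which points northeast.

NE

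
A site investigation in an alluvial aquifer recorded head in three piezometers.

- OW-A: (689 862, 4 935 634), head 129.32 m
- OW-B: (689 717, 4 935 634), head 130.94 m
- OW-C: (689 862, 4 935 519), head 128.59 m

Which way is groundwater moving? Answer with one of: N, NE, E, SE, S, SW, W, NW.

SE

∂h/∂x = (130.94 − 129.32) / (689717 − 689862) = -0.01117
∂h/∂y = (128.59 − 129.32) / (4935519 − 4935634) = +0.006348
Flow = −∇h = (+0.01117 east, -0.006348 north), which points southeast.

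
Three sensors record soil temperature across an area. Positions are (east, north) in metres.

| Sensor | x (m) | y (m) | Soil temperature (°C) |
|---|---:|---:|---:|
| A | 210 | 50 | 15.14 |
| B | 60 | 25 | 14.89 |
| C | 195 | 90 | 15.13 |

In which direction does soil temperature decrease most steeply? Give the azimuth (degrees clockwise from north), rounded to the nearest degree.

258°

Differences from A: to B (Δx, Δy, Δh) = (-150, -25, -0.25); to C = (-15, 40, -0.01).
Solve a·Δx + b·Δy = ΔT: det = (-150)·40 − (-15)·(-25) = -6375.
∂T/∂x = [(-0.25)·40 − (-0.01)·(-25)] / -6375 = +0.001608
∂T/∂y = [(-150)·(-0.01) − (-15)·(-0.25)] / -6375 = +0.0003529
Steepest decrease is along −∇f: components (-0.001608 E, -0.0003529 N).
Azimuth = atan2(-0.001608, -0.0003529) = 257.6° ≈ 258°.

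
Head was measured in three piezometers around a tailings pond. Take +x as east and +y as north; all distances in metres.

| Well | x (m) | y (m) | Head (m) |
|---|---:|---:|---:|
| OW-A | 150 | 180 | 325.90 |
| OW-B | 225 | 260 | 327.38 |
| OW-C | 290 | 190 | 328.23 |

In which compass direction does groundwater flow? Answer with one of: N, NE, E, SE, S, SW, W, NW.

W

Taking OW-A as reference: OW-B−OW-A = (75, 80, +1.48); OW-C−OW-A = (140, 10, +2.33).
Determinant of the coordinate differences = 75·10 − 140·80 = -10450.
∂h/∂x = [(+1.48)·10 − (+2.33)·80] / -10450 = +0.01642
∂h/∂y = [75·(+2.33) − 140·(+1.48)] / -10450 = +0.003105
Flow = −∇h = (-0.01642 east, -0.003105 north), which points west.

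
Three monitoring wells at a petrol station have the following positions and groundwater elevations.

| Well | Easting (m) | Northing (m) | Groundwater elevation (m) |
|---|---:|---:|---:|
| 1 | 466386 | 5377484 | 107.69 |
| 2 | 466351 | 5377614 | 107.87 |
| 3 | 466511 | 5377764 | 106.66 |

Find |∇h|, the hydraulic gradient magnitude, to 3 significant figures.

Differences from 1: to 2 (Δx, Δy, Δh) = (-35, 130, +0.18); to 3 = (125, 280, -1.03).
Solve a·Δx + b·Δy = Δh: det = (-35)·280 − 125·130 = -26050.
∂h/∂x = [(+0.18)·280 − (-1.03)·130] / -26050 = -0.007075
∂h/∂y = [(-35)·(-1.03) − 125·(+0.18)] / -26050 = -0.0005202
|∇h| = √(-0.007075² + -0.0005202²) = 0.007094

0.00709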